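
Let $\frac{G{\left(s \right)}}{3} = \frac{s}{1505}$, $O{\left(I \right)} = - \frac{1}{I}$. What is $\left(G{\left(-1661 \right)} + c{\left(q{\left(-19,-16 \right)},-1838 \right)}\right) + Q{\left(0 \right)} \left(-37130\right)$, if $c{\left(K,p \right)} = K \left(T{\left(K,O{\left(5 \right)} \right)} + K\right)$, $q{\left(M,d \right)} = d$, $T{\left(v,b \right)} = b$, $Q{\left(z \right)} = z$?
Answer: $\frac{385113}{1505} \approx 255.89$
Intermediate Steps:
$c{\left(K,p \right)} = K \left(- \frac{1}{5} + K\right)$
$G{\left(s \right)} = \frac{3 s}{1505}$ ($G{\left(s \right)} = 3 \frac{s}{1505} = \frac{3 s}{1505}$)
$\left(G{\left(-1661 \right)} + c{\left(q{\left(-19,-16 \right)},-1838 \right)}\right) + Q{\left(0 \right)} \left(-37130\right) = \left(\frac{3}{1505} \left(-1661\right) - 16 \left(- \frac{1}{5} - 16\right)\right) + 0 \left(-37130\right) = \left(- \frac{4983}{1505} - - \frac{1296}{5}\right) + 0 = \left(- \frac{4983}{1505} + \frac{1296}{5}\right) + 0 = \frac{385113}{1505} + 0 = \frac{385113}{1505}$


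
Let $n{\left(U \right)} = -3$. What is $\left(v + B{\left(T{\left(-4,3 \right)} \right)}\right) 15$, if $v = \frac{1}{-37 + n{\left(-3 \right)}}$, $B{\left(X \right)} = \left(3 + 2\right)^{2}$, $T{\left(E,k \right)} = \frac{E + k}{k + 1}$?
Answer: $\frac{2997}{8} \approx 374.63$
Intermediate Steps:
$T{\left(E,k \right)} = \frac{E + k}{1 + k}$
$B{\left(X \right)} = 25$ ($B{\left(X \right)} = 5^{2} = 25$)
$v = - \frac{1}{40}$ ($v = \frac{1}{-37 - 3} = \frac{1}{-40} = - \frac{1}{40} \approx -0.025$)
$\left(v + B{\left(T{\left(-4,3 \right)} \right)}\right) 15 = \left(- \frac{1}{40} + 25\right) 15 = \frac{999}{40} \cdot 15 = \frac{2997}{8}$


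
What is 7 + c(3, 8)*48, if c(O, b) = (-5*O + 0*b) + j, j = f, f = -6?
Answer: -1001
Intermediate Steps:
j = -6
c(O, b) = -6 - 5*O (c(O, b) = (-5*O + 0*b) - 6 = (-5*O + 0) - 6 = -5*O - 6 = -6 - 5*O)
7 + c(3, 8)*48 = 7 + (-6 - 5*3)*48 = 7 + (-6 - 15)*48 = 7 - 21*48 = 7 - 1008 = -1001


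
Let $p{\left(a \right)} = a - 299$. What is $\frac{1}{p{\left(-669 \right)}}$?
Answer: $- \frac{1}{968} \approx -0.0010331$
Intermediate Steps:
$p{\left(a \right)} = -299 + a$ ($p{\left(a \right)} = a - 299 = -299 + a$)
$\frac{1}{p{\left(-669 \right)}} = \frac{1}{-299 - 669} = \frac{1}{-968} = - \frac{1}{968}$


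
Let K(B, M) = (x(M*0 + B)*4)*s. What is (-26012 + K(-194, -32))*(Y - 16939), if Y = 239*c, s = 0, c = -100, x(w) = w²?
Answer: 1062304068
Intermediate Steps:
Y = -23900 (Y = 239*(-100) = -23900)
K(B, M) = 0 (K(B, M) = ((M*0 + B)²*4)*0 = ((0 + B)²*4)*0 = (B²*4)*0 = (4*B²)*0 = 0)
(-26012 + K(-194, -32))*(Y - 16939) = (-26012 + 0)*(-23900 - 16939) = -26012*(-40839) = 1062304068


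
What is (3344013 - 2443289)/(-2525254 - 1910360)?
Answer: -450362/2217807 ≈ -0.20307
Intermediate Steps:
(3344013 - 2443289)/(-2525254 - 1910360) = 900724/(-4435614) = 900724*(-1/4435614) = -450362/2217807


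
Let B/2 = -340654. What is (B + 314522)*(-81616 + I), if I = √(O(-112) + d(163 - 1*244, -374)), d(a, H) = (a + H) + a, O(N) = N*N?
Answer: 29935606176 - 733572*√3002 ≈ 2.9895e+10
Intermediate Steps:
B = -681308 (B = 2*(-340654) = -681308)
O(N) = N²
d(a, H) = H + 2*a (d(a, H) = (H + a) + a = H + 2*a)
I = 2*√3002 (I = √((-112)² + (-374 + 2*(163 - 1*244))) = √(12544 + (-374 + 2*(163 - 244))) = √(12544 + (-374 + 2*(-81))) = √(12544 + (-374 - 162)) = √(12544 - 536) = √12008 = 2*√3002 ≈ 109.58)
(B + 314522)*(-81616 + I) = (-681308 + 314522)*(-81616 + 2*√3002) = -366786*(-81616 + 2*√3002) = 29935606176 - 733572*√3002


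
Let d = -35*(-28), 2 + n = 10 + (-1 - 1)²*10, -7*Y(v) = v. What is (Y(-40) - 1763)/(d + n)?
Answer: -12301/7196 ≈ -1.7094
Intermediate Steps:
Y(v) = -v/7
n = 48 (n = -2 + (10 + (-1 - 1)²*10) = -2 + (10 + (-2)²*10) = -2 + (10 + 4*10) = -2 + (10 + 40) = -2 + 50 = 48)
d = 980
(Y(-40) - 1763)/(d + n) = (-⅐*(-40) - 1763)/(980 + 48) = (40/7 - 1763)/1028 = -12301/7*1/1028 = -12301/7196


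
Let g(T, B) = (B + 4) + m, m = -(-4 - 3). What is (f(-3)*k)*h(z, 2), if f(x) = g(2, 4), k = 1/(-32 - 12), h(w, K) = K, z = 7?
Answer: -15/22 ≈ -0.68182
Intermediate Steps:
m = 7 (m = -1*(-7) = 7)
g(T, B) = 11 + B (g(T, B) = (B + 4) + 7 = (4 + B) + 7 = 11 + B)
k = -1/44 (k = 1/(-44) = -1/44 ≈ -0.022727)
f(x) = 15 (f(x) = 11 + 4 = 15)
(f(-3)*k)*h(z, 2) = (15*(-1/44))*2 = -15/44*2 = -15/22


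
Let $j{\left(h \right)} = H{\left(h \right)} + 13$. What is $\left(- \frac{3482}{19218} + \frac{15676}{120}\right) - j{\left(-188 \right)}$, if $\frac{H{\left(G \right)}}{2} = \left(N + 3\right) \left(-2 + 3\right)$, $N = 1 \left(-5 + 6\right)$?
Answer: $\frac{10517257}{96090} \approx 109.45$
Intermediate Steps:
$N = 1$ ($N = 1 \cdot 1 = 1$)
$H{\left(G \right)} = 8$ ($H{\left(G \right)} = 2 \left(1 + 3\right) \left(-2 + 3\right) = 2 \cdot 4 \cdot 1 = 2 \cdot 4 = 8$)
$j{\left(h \right)} = 21$ ($j{\left(h \right)} = 8 + 13 = 21$)
$\left(- \frac{3482}{19218} + \frac{15676}{120}\right) - j{\left(-188 \right)} = \left(- \frac{3482}{19218} + \frac{15676}{120}\right) - 21 = \left(\left(-3482\right) \frac{1}{19218} + 15676 \cdot \frac{1}{120}\right) - 21 = \left(- \frac{1741}{9609} + \frac{3919}{30}\right) - 21 = \frac{12535147}{96090} - 21 = \frac{10517257}{96090}$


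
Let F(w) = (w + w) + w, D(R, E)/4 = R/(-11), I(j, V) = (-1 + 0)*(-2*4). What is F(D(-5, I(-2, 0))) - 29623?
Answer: -325793/11 ≈ -29618.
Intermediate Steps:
I(j, V) = 8 (I(j, V) = -1*(-8) = 8)
D(R, E) = -4*R/11 (D(R, E) = 4*(R/(-11)) = 4*(R*(-1/11)) = 4*(-R/11) = -4*R/11)
F(w) = 3*w (F(w) = 2*w + w = 3*w)
F(D(-5, I(-2, 0))) - 29623 = 3*(-4/11*(-5)) - 29623 = 3*(20/11) - 29623 = 60/11 - 29623 = -325793/11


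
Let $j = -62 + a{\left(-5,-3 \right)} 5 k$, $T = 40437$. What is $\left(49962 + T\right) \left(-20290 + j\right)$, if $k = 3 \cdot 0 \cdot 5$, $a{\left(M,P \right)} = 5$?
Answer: $-1839800448$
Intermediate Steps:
$k = 0$ ($k = 0 \cdot 5 = 0$)
$j = -62$ ($j = -62 + 5 \cdot 5 \cdot 0 = -62 + 25 \cdot 0 = -62 + 0 = -62$)
$\left(49962 + T\right) \left(-20290 + j\right) = \left(49962 + 40437\right) \left(-20290 - 62\right) = 90399 \left(-20352\right) = -1839800448$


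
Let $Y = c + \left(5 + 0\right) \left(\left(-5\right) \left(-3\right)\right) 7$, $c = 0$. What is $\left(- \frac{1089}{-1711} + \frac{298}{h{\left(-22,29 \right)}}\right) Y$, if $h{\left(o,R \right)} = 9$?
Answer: $\frac{90943825}{5133} \approx 17717.0$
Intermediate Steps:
$Y = 525$ ($Y = 0 + \left(5 + 0\right) \left(\left(-5\right) \left(-3\right)\right) 7 = 0 + 5 \cdot 15 \cdot 7 = 0 + 75 \cdot 7 = 0 + 525 = 525$)
$\left(- \frac{1089}{-1711} + \frac{298}{h{\left(-22,29 \right)}}\right) Y = \left(- \frac{1089}{-1711} + \frac{298}{9}\right) 525 = \left(\left(-1089\right) \left(- \frac{1}{1711}\right) + 298 \cdot \frac{1}{9}\right) 525 = \left(\frac{1089}{1711} + \frac{298}{9}\right) 525 = \frac{519679}{15399} \cdot 525 = \frac{90943825}{5133}$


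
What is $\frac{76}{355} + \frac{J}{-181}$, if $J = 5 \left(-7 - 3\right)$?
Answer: $\frac{31506}{64255} \approx 0.49033$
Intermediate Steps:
$J = -50$ ($J = 5 \left(-10\right) = -50$)
$\frac{76}{355} + \frac{J}{-181} = \frac{76}{355} - \frac{50}{-181} = 76 \cdot \frac{1}{355} - - \frac{50}{181} = \frac{76}{355} + \frac{50}{181} = \frac{31506}{64255}$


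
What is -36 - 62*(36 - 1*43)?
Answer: 398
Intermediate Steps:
-36 - 62*(36 - 1*43) = -36 - 62*(36 - 43) = -36 - 62*(-7) = -36 + 434 = 398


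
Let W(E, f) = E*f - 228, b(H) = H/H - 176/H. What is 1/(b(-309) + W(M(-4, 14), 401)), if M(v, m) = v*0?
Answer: -309/69967 ≈ -0.0044164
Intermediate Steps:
M(v, m) = 0
b(H) = 1 - 176/H
W(E, f) = -228 + E*f
1/(b(-309) + W(M(-4, 14), 401)) = 1/((-176 - 309)/(-309) + (-228 + 0*401)) = 1/(-1/309*(-485) + (-228 + 0)) = 1/(485/309 - 228) = 1/(-69967/309) = -309/69967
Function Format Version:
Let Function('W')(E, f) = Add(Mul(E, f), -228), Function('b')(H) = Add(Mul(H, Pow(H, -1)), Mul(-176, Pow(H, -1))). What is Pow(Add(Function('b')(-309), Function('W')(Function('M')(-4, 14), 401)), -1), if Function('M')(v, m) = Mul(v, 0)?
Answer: Rational(-309, 69967) ≈ -0.0044164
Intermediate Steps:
Function('M')(v, m) = 0
Function('b')(H) = Add(1, Mul(-176, Pow(H, -1)))
Function('W')(E, f) = Add(-228, Mul(E, f))
Pow(Add(Function('b')(-309), Function('W')(Function('M')(-4, 14), 401)), -1) = Pow(Add(Mul(Pow(-309, -1), Add(-176, -309)), Add(-228, Mul(0, 401))), -1) = Pow(Add(Mul(Rational(-1, 309), -485), Add(-228, 0)), -1) = Pow(Add(Rational(485, 309), -228), -1) = Pow(Rational(-69967, 309), -1) = Rational(-309, 69967)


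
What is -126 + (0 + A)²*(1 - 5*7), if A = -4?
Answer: -670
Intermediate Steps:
-126 + (0 + A)²*(1 - 5*7) = -126 + (0 - 4)²*(1 - 5*7) = -126 + (-4)²*(1 - 35) = -126 + 16*(-34) = -126 - 544 = -670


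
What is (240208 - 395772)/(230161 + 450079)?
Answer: -38891/170060 ≈ -0.22869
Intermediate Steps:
(240208 - 395772)/(230161 + 450079) = -155564/680240 = -155564*1/680240 = -38891/170060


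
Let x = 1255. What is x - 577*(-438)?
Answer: 253981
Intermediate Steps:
x - 577*(-438) = 1255 - 577*(-438) = 1255 + 252726 = 253981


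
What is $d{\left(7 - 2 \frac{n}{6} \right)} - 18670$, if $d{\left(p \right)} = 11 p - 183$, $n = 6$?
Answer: $-18798$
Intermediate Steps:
$d{\left(p \right)} = -183 + 11 p$
$d{\left(7 - 2 \frac{n}{6} \right)} - 18670 = \left(-183 + 11 \left(7 - 2 \cdot \frac{6}{6}\right)\right) - 18670 = \left(-183 + 11 \left(7 - 2 \cdot 6 \cdot \frac{1}{6}\right)\right) - 18670 = \left(-183 + 11 \left(7 - 2\right)\right) - 18670 = \left(-183 + 11 \cdot 5\right) - 18670 = \left(-183 + 55\right) - 18670 = -128 - 18670 = -18798$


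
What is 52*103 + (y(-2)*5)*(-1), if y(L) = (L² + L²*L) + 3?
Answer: 5361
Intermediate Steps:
y(L) = 3 + L² + L³ (y(L) = (L² + L³) + 3 = 3 + L² + L³)
52*103 + (y(-2)*5)*(-1) = 52*103 + ((3 + (-2)² + (-2)³)*5)*(-1) = 5356 + ((3 + 4 - 8)*5)*(-1) = 5356 - 1*5*(-1) = 5356 - 5*(-1) = 5356 + 5 = 5361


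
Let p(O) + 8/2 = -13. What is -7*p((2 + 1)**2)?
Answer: 119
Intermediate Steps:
p(O) = -17 (p(O) = -4 - 13 = -17)
-7*p((2 + 1)**2) = -7*(-17) = 119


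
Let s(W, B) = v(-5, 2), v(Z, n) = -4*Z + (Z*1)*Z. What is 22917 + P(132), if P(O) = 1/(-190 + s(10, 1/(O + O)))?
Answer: 3322964/145 ≈ 22917.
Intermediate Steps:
v(Z, n) = Z² - 4*Z (v(Z, n) = -4*Z + Z*Z = -4*Z + Z² = Z² - 4*Z)
s(W, B) = 45 (s(W, B) = -5*(-4 - 5) = -5*(-9) = 45)
P(O) = -1/145 (P(O) = 1/(-190 + 45) = 1/(-145) = -1/145)
22917 + P(132) = 22917 - 1/145 = 3322964/145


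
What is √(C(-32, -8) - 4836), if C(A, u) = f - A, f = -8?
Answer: 2*I*√1203 ≈ 69.369*I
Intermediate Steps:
C(A, u) = -8 - A
√(C(-32, -8) - 4836) = √((-8 - 1*(-32)) - 4836) = √((-8 + 32) - 4836) = √(24 - 4836) = √(-4812) = 2*I*√1203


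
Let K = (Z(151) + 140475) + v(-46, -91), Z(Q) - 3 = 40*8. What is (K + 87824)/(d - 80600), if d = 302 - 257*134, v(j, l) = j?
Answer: -14286/7171 ≈ -1.9922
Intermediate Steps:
Z(Q) = 323 (Z(Q) = 3 + 40*8 = 3 + 320 = 323)
K = 140752 (K = (323 + 140475) - 46 = 140798 - 46 = 140752)
d = -34136 (d = 302 - 34438 = -34136)
(K + 87824)/(d - 80600) = (140752 + 87824)/(-34136 - 80600) = 228576/(-114736) = 228576*(-1/114736) = -14286/7171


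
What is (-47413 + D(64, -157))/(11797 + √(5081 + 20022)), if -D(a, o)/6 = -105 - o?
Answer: -563011825/139144106 + 47725*√25103/139144106 ≈ -3.9919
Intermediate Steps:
D(a, o) = 630 + 6*o (D(a, o) = -6*(-105 - o) = 630 + 6*o)
(-47413 + D(64, -157))/(11797 + √(5081 + 20022)) = (-47413 + (630 + 6*(-157)))/(11797 + √(5081 + 20022)) = (-47413 + (630 - 942))/(11797 + √25103) = (-47413 - 312)/(11797 + √25103) = -47725/(11797 + √25103)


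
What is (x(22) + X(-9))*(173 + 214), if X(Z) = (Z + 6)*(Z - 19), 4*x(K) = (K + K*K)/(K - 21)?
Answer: 162927/2 ≈ 81464.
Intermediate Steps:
x(K) = (K + K²)/(4*(-21 + K)) (x(K) = ((K + K*K)/(K - 21))/4 = ((K + K²)/(-21 + K))/4 = (K + K²)/(4*(-21 + K)))
X(Z) = (-19 + Z)*(6 + Z) (X(Z) = (6 + Z)*(-19 + Z) = (-19 + Z)*(6 + Z))
(x(22) + X(-9))*(173 + 214) = ((¼)*22*(1 + 22)/(-21 + 22) + (-114 + (-9)² - 13*(-9)))*(173 + 214) = ((¼)*22*23/1 + (-114 + 81 + 117))*387 = ((¼)*22*1*23 + 84)*387 = (253/2 + 84)*387 = (421/2)*387 = 162927/2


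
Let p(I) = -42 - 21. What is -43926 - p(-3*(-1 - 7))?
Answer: -43863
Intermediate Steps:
p(I) = -63
-43926 - p(-3*(-1 - 7)) = -43926 - 1*(-63) = -43926 + 63 = -43863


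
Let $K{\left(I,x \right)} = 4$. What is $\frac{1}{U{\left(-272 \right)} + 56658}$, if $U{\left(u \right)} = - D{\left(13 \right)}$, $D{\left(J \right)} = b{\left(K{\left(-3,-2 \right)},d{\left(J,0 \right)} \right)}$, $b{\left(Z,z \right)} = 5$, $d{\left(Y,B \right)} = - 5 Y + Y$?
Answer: $\frac{1}{56653} \approx 1.7651 \cdot 10^{-5}$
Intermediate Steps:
$d{\left(Y,B \right)} = - 4 Y$
$D{\left(J \right)} = 5$
$U{\left(u \right)} = -5$ ($U{\left(u \right)} = \left(-1\right) 5 = -5$)
$\frac{1}{U{\left(-272 \right)} + 56658} = \frac{1}{-5 + 56658} = \frac{1}{56653}$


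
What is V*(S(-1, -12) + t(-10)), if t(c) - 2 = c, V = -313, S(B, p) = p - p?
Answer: 2504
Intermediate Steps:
S(B, p) = 0
t(c) = 2 + c
V*(S(-1, -12) + t(-10)) = -313*(0 + (2 - 10)) = -313*(0 - 8) = -313*(-8) = 2504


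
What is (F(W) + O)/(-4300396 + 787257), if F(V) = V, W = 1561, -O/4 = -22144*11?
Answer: -975897/3513139 ≈ -0.27778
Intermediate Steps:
O = 974336 (O = -(-88576)*11 = -4*(-243584) = 974336)
(F(W) + O)/(-4300396 + 787257) = (1561 + 974336)/(-4300396 + 787257) = 975897/(-3513139) = 975897*(-1/3513139) = -975897/3513139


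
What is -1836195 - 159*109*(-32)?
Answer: -1281603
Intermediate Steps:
-1836195 - 159*109*(-32) = -1836195 - 17331*(-32) = -1836195 + 554592 = -1281603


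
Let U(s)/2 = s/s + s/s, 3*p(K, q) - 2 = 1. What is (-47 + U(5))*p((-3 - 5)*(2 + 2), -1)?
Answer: -43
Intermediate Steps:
p(K, q) = 1 (p(K, q) = ⅔ + (⅓)*1 = ⅔ + ⅓ = 1)
U(s) = 4 (U(s) = 2*(s/s + s/s) = 2*(1 + 1) = 2*2 = 4)
(-47 + U(5))*p((-3 - 5)*(2 + 2), -1) = (-47 + 4)*1 = -43*1 = -43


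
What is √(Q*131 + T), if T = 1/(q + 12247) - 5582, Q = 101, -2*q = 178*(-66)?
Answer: √2511707051130/18121 ≈ 87.459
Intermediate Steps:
q = 5874 (q = -89*(-66) = -½*(-11748) = 5874)
T = -101151421/18121 (T = 1/(5874 + 12247) - 5582 = 1/18121 - 5582 = -101151421/18121 ≈ -5582.0)
√(Q*131 + T) = √(101*131 - 101151421/18121) = √(13231 - 101151421/18121) = √(138607530/18121) = √2511707051130/18121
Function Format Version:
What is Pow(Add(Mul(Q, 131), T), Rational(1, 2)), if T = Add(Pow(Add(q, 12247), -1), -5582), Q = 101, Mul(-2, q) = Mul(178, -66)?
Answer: Mul(Rational(1, 18121), Pow(2511707051130, Rational(1, 2))) ≈ 87.459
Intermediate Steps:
q = 5874 (q = Mul(Rational(-1, 2), Mul(178, -66)) = Mul(Rational(-1, 2), -11748) = 5874)
T = Rational(-101151421, 18121) (T = Add(Pow(Add(5874, 12247), -1), -5582) = Add(Pow(18121, -1), -5582) = Add(Rational(1, 18121), -5582) = Rational(-101151421, 18121) ≈ -5582.0)
Pow(Add(Mul(Q, 131), T), Rational(1, 2)) = Pow(Add(Mul(101, 131), Rational(-101151421, 18121)), Rational(1, 2)) = Pow(Add(13231, Rational(-101151421, 18121)), Rational(1, 2)) = Pow(Rational(138607530, 18121), Rational(1, 2)) = Mul(Rational(1, 18121), Pow(2511707051130, Rational(1, 2)))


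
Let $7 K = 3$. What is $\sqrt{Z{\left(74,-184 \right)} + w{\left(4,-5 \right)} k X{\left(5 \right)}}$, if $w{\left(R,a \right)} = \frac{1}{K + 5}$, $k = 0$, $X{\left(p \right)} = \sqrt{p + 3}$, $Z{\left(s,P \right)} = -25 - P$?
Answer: $\sqrt{159} \approx 12.61$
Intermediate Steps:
$K = \frac{3}{7}$ ($K = \frac{1}{7} \cdot 3 = \frac{3}{7} \approx 0.42857$)
$X{\left(p \right)} = \sqrt{3 + p}$
$w{\left(R,a \right)} = \frac{7}{38}$ ($w{\left(R,a \right)} = \frac{1}{\frac{3}{7} + 5} = \frac{1}{\frac{38}{7}} = \frac{7}{38}$)
$\sqrt{Z{\left(74,-184 \right)} + w{\left(4,-5 \right)} k X{\left(5 \right)}} = \sqrt{\left(-25 - -184\right) + \frac{7}{38} \cdot 0 \sqrt{3 + 5}} = \sqrt{\left(-25 + 184\right) + 0 \sqrt{8}} = \sqrt{159 + 0 \cdot 2 \sqrt{2}} = \sqrt{159 + 0} = \sqrt{159}$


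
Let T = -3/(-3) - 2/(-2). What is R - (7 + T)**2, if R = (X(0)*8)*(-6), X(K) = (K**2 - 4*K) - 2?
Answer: 15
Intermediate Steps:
X(K) = -2 + K**2 - 4*K
R = 96 (R = ((-2 + 0**2 - 4*0)*8)*(-6) = ((-2 + 0 + 0)*8)*(-6) = -2*8*(-6) = -16*(-6) = 96)
T = 2 (T = -3*(-1/3) - 2*(-1/2) = 1 + 1 = 2)
R - (7 + T)**2 = 96 - (7 + 2)**2 = 96 - 1*9**2 = 96 - 1*81 = 96 - 81 = 15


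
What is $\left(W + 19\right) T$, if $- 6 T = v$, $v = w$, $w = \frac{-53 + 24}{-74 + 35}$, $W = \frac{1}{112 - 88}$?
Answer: $- \frac{13253}{5616} \approx -2.3599$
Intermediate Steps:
$W = \frac{1}{24} \approx 0.041667$
$w = \frac{29}{39}$ ($w = - \frac{29}{-39} = \left(-29\right) \left(- \frac{1}{39}\right) = \frac{29}{39} \approx 0.74359$)
$v = \frac{29}{39} \approx 0.74359$
$T = - \frac{29}{234}$ ($T = \left(- \frac{1}{6}\right) \frac{29}{39} = - \frac{29}{234} \approx -0.12393$)
$\left(W + 19\right) T = \left(\frac{1}{24} + 19\right) \left(- \frac{29}{234}\right) = \frac{457}{24} \left(- \frac{29}{234}\right) = - \frac{13253}{5616}$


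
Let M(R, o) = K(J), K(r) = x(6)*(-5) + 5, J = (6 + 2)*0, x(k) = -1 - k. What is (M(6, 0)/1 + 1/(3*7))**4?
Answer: 500246412961/194481 ≈ 2.5722e+6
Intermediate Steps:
J = 0 (J = 8*0 = 0)
K(r) = 40 (K(r) = (-1 - 1*6)*(-5) + 5 = (-1 - 6)*(-5) + 5 = -7*(-5) + 5 = 35 + 5 = 40)
M(R, o) = 40
(M(6, 0)/1 + 1/(3*7))**4 = (40/1 + 1/(3*7))**4 = (40*1 + (1/3)*(1/7))**4 = (40 + 1/21)**4 = (841/21)**4 = 500246412961/194481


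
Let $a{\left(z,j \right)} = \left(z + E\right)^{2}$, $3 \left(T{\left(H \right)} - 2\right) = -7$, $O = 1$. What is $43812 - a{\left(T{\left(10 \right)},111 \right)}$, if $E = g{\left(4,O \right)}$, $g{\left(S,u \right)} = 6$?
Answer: $\frac{394019}{9} \approx 43780.0$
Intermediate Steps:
$E = 6$
$T{\left(H \right)} = - \frac{1}{3}$ ($T{\left(H \right)} = 2 + \frac{1}{3} \left(-7\right) = 2 - \frac{7}{3} = - \frac{1}{3}$)
$a{\left(z,j \right)} = \left(6 + z\right)^{2}$ ($a{\left(z,j \right)} = \left(z + 6\right)^{2} = \left(6 + z\right)^{2}$)
$43812 - a{\left(T{\left(10 \right)},111 \right)} = 43812 - \left(6 - \frac{1}{3}\right)^{2} = 43812 - \left(\frac{17}{3}\right)^{2} = 43812 - \frac{289}{9} = \frac{394019}{9}$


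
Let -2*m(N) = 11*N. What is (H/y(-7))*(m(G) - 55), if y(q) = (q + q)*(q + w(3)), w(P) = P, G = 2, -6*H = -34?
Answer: -187/28 ≈ -6.6786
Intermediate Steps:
H = 17/3 (H = -⅙*(-34) = 17/3 ≈ 5.6667)
m(N) = -11*N/2
y(q) = 2*q*(3 + q) (y(q) = (q + q)*(q + 3) = (2*q)*(3 + q) = 2*q*(3 + q))
(H/y(-7))*(m(G) - 55) = (17/(3*((2*(-7)*(3 - 7)))))*(-11/2*2 - 55) = (17/(3*((2*(-7)*(-4)))))*(-11 - 55) = ((17/3)/56)*(-66) = ((17/3)*(1/56))*(-66) = (17/168)*(-66) = -187/28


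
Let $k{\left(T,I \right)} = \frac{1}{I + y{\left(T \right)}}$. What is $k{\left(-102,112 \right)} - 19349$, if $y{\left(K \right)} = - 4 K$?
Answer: $- \frac{10061479}{520} \approx -19349.0$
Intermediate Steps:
$k{\left(T,I \right)} = \frac{1}{I - 4 T}$
$k{\left(-102,112 \right)} - 19349 = \frac{1}{112 - -408} - 19349 = \frac{1}{112 + 408} - 19349 = \frac{1}{520} - 19349 = - \frac{10061479}{520}$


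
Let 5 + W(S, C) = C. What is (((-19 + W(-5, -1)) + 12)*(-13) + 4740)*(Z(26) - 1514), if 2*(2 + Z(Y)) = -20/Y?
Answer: -96771117/13 ≈ -7.4439e+6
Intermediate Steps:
Z(Y) = -2 - 10/Y (Z(Y) = -2 + (-20/Y)/2 = -2 - 10/Y)
W(S, C) = -5 + C
(((-19 + W(-5, -1)) + 12)*(-13) + 4740)*(Z(26) - 1514) = (((-19 + (-5 - 1)) + 12)*(-13) + 4740)*((-2 - 10/26) - 1514) = (((-19 - 6) + 12)*(-13) + 4740)*((-2 - 10*1/26) - 1514) = ((-25 + 12)*(-13) + 4740)*((-2 - 5/13) - 1514) = (-13*(-13) + 4740)*(-31/13 - 1514) = (169 + 4740)*(-19713/13) = 4909*(-19713/13) = -96771117/13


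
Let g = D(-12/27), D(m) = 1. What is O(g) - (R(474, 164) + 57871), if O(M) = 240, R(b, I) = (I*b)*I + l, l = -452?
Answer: -12805883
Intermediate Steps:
R(b, I) = -452 + b*I**2 (R(b, I) = (I*b)*I - 452 = b*I**2 - 452 = -452 + b*I**2)
g = 1
O(g) - (R(474, 164) + 57871) = 240 - ((-452 + 474*164**2) + 57871) = 240 - ((-452 + 474*26896) + 57871) = 240 - ((-452 + 12748704) + 57871) = 240 - (12748252 + 57871) = 240 - 1*12806123 = 240 - 12806123 = -12805883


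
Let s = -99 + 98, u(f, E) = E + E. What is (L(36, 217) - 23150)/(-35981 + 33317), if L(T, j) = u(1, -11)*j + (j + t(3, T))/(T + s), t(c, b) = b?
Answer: 977087/93240 ≈ 10.479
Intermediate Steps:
u(f, E) = 2*E
s = -1
L(T, j) = -22*j + (T + j)/(-1 + T) (L(T, j) = (2*(-11))*j + (j + T)/(T - 1) = -22*j + (T + j)/(-1 + T))
(L(36, 217) - 23150)/(-35981 + 33317) = ((36 + 23*217 - 22*36*217)/(-1 + 36) - 23150)/(-35981 + 33317) = ((36 + 4991 - 171864)/35 - 23150)/(-2664) = ((1/35)*(-166837) - 23150)*(-1/2664) = (-166837/35 - 23150)*(-1/2664) = -977087/35*(-1/2664) = 977087/93240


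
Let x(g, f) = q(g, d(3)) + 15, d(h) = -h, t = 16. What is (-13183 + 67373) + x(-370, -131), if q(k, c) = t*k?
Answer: 48285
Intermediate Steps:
q(k, c) = 16*k
x(g, f) = 15 + 16*g (x(g, f) = 16*g + 15 = 15 + 16*g)
(-13183 + 67373) + x(-370, -131) = (-13183 + 67373) + (15 + 16*(-370)) = 54190 + (15 - 5920) = 54190 - 5905 = 48285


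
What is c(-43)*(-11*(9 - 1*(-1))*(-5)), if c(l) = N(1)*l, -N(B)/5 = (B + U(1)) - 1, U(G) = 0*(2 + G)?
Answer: 0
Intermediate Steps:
U(G) = 0
N(B) = 5 - 5*B (N(B) = -5*((B + 0) - 1) = -5*(B - 1) = -5*(-1 + B) = 5 - 5*B)
c(l) = 0 (c(l) = (5 - 5*1)*l = (5 - 5)*l = 0*l = 0)
c(-43)*(-11*(9 - 1*(-1))*(-5)) = 0*(-11*(9 - 1*(-1))*(-5)) = 0*(-11*(9 + 1)*(-5)) = 0*(-11*10*(-5)) = 0*(-110*(-5)) = 0*550 = 0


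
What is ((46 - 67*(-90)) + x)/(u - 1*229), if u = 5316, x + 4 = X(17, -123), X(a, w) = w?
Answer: 5949/5087 ≈ 1.1695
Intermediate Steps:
x = -127 (x = -4 - 123 = -127)
((46 - 67*(-90)) + x)/(u - 1*229) = ((46 - 67*(-90)) - 127)/(5316 - 1*229) = ((46 + 6030) - 127)/(5316 - 229) = (6076 - 127)/5087 = 5949*(1/5087) = 5949/5087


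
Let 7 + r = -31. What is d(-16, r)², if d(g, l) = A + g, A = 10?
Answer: 36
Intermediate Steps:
r = -38 (r = -7 - 31 = -38)
d(g, l) = 10 + g
d(-16, r)² = (10 - 16)² = (-6)² = 36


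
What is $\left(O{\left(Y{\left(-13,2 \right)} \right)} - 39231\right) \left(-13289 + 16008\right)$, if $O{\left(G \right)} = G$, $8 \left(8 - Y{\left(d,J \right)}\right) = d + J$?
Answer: $- \frac{853148787}{8} \approx -1.0664 \cdot 10^{8}$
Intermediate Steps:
$Y{\left(d,J \right)} = 8 - \frac{J}{8} - \frac{d}{8}$ ($Y{\left(d,J \right)} = 8 - \frac{d + J}{8} = 8 - \frac{J + d}{8} = 8 - \left(\frac{J}{8} + \frac{d}{8}\right) = 8 - \frac{J}{8} - \frac{d}{8}$)
$\left(O{\left(Y{\left(-13,2 \right)} \right)} - 39231\right) \left(-13289 + 16008\right) = \left(\left(8 - \frac{1}{4} - - \frac{13}{8}\right) - 39231\right) \left(-13289 + 16008\right) = \left(\left(8 - \frac{1}{4} + \frac{13}{8}\right) - 39231\right) 2719 = \left(\frac{75}{8} - 39231\right) 2719 = \left(- \frac{313773}{8}\right) 2719 = - \frac{853148787}{8}$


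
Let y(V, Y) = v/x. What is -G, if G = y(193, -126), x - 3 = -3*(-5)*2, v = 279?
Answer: -93/11 ≈ -8.4545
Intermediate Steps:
x = 33 (x = 3 - 3*(-5)*2 = 3 + 15*2 = 3 + 30 = 33)
y(V, Y) = 93/11 (y(V, Y) = 279/33 = 279*(1/33) = 93/11)
G = 93/11 ≈ 8.4545
-G = -1*93/11 = -93/11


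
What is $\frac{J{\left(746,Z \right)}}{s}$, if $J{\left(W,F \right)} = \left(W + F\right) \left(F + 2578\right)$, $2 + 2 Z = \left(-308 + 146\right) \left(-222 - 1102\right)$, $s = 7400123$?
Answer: $\frac{11859459969}{7400123} \approx 1602.6$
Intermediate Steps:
$Z = 107243$ ($Z = -1 + \frac{\left(-308 + 146\right) \left(-222 - 1102\right)}{2} = -1 + \frac{\left(-162\right) \left(-1324\right)}{2} = -1 + \frac{1}{2} \cdot 214488 = -1 + 107244 = 107243$)
$J{\left(W,F \right)} = \left(2578 + F\right) \left(F + W\right)$ ($J{\left(W,F \right)} = \left(F + W\right) \left(2578 + F\right) = \left(2578 + F\right) \left(F + W\right)$)
$\frac{J{\left(746,Z \right)}}{s} = \frac{107243^{2} + 2578 \cdot 107243 + 2578 \cdot 746 + 107243 \cdot 746}{7400123} = \left(11501061049 + 276472454 + 1923188 + 80003278\right) \frac{1}{7400123} = 11859459969 \cdot \frac{1}{7400123} = \frac{11859459969}{7400123}$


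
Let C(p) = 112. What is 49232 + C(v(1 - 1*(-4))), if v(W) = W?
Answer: 49344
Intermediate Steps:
49232 + C(v(1 - 1*(-4))) = 49232 + 112 = 49344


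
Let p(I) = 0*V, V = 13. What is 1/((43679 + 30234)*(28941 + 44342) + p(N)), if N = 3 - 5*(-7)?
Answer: 1/5416566379 ≈ 1.8462e-10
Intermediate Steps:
N = 38 (N = 3 + 35 = 38)
p(I) = 0 (p(I) = 0*13 = 0)
1/((43679 + 30234)*(28941 + 44342) + p(N)) = 1/((43679 + 30234)*(28941 + 44342) + 0) = 1/(73913*73283 + 0) = 1/(5416566379 + 0) = 1/5416566379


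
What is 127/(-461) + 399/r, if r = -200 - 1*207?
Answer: -235628/187627 ≈ -1.2558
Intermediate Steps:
r = -407 (r = -200 - 207 = -407)
127/(-461) + 399/r = 127/(-461) + 399/(-407) = 127*(-1/461) + 399*(-1/407) = -127/461 - 399/407 = -235628/187627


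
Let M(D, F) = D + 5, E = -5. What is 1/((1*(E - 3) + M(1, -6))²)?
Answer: ¼ ≈ 0.25000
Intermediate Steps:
M(D, F) = 5 + D
1/((1*(E - 3) + M(1, -6))²) = 1/((1*(-5 - 3) + (5 + 1))²) = 1/((1*(-8) + 6)²) = 1/((-8 + 6)²) = 1/((-2)²) = 1/4 = ¼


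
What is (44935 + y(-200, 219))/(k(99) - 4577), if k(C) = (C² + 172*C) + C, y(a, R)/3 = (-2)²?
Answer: 6421/3193 ≈ 2.0110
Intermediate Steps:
y(a, R) = 12 (y(a, R) = 3*(-2)² = 3*4 = 12)
k(C) = C² + 173*C
(44935 + y(-200, 219))/(k(99) - 4577) = (44935 + 12)/(99*(173 + 99) - 4577) = 44947/(99*272 - 4577) = 44947/(26928 - 4577) = 44947/22351 = 44947*(1/22351) = 6421/3193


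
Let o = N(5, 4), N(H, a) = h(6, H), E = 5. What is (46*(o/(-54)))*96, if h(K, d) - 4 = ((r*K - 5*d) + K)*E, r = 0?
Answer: 66976/9 ≈ 7441.8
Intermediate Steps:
h(K, d) = 4 - 25*d + 5*K (h(K, d) = 4 + ((0*K - 5*d) + K)*5 = 4 + ((0 - 5*d) + K)*5 = 4 + (-5*d + K)*5 = 4 + (K - 5*d)*5 = 4 + (-25*d + 5*K) = 4 - 25*d + 5*K)
N(H, a) = 34 - 25*H (N(H, a) = 4 - 25*H + 5*6 = 4 - 25*H + 30 = 34 - 25*H)
o = -91 (o = 34 - 25*5 = 34 - 125 = -91)
(46*(o/(-54)))*96 = (46*(-91/(-54)))*96 = (46*(-91*(-1/54)))*96 = (46*(91/54))*96 = (2093/27)*96 = 66976/9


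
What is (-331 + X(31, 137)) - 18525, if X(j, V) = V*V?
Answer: -87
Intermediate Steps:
X(j, V) = V²
(-331 + X(31, 137)) - 18525 = (-331 + 137²) - 18525 = (-331 + 18769) - 18525 = 18438 - 18525 = -87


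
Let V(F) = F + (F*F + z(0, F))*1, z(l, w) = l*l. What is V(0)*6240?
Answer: 0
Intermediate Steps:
z(l, w) = l²
V(F) = F + F² (V(F) = F + (F*F + 0²)*1 = F + (F² + 0)*1 = F + F²*1 = F + F²)
V(0)*6240 = (0*(1 + 0))*6240 = (0*1)*6240 = 0*6240 = 0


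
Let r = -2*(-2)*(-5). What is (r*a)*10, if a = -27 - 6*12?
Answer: 19800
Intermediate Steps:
r = -20 (r = 4*(-5) = -20)
a = -99 (a = -27 - 1*72 = -27 - 72 = -99)
(r*a)*10 = -20*(-99)*10 = 1980*10 = 19800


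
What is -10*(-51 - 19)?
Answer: 700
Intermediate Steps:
-10*(-51 - 19) = -10*(-70) = 700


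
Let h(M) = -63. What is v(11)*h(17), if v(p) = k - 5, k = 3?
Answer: 126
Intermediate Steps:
v(p) = -2 (v(p) = 3 - 5 = -2)
v(11)*h(17) = -2*(-63) = 126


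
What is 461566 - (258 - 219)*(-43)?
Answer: 463243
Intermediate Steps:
461566 - (258 - 219)*(-43) = 461566 - 39*(-43) = 461566 - 1*(-1677) = 461566 + 1677 = 463243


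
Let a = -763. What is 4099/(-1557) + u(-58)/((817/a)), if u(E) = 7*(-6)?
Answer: 46546739/1272069 ≈ 36.591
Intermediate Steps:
u(E) = -42
4099/(-1557) + u(-58)/((817/a)) = 4099/(-1557) - 42/(817/(-763)) = 4099*(-1/1557) - 42/(817*(-1/763)) = -4099/1557 - 42/(-817/763) = -4099/1557 - 42*(-763/817) = -4099/1557 + 32046/817 = 46546739/1272069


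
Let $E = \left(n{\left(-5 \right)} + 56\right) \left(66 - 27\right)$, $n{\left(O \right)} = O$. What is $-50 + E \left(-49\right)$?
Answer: $-97511$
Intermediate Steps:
$E = 1989$ ($E = \left(-5 + 56\right) \left(66 - 27\right) = 51 \left(66 - 27\right) = 51 \cdot 39 = 1989$)
$-50 + E \left(-49\right) = -50 + 1989 \left(-49\right) = -50 - 97461 = -97511$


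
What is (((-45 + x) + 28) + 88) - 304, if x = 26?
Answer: -207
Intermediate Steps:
(((-45 + x) + 28) + 88) - 304 = (((-45 + 26) + 28) + 88) - 304 = ((-19 + 28) + 88) - 304 = (9 + 88) - 304 = 97 - 304 = -207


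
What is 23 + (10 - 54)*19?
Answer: -813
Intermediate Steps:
23 + (10 - 54)*19 = 23 - 44*19 = 23 - 836 = -813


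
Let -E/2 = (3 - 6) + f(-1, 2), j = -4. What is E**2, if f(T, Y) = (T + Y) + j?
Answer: 144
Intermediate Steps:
f(T, Y) = -4 + T + Y (f(T, Y) = (T + Y) - 4 = -4 + T + Y)
E = 12 (E = -2*((3 - 6) + (-4 - 1 + 2)) = -2*(-3 - 3) = -2*(-6) = 12)
E**2 = 12**2 = 144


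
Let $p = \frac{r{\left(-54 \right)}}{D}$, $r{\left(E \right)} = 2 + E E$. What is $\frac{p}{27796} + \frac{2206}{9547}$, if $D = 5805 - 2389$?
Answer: $\frac{104745032081}{453249247696} \approx 0.2311$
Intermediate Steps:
$r{\left(E \right)} = 2 + E^{2}$
$D = 3416$
$p = \frac{1459}{1708}$ ($p = \frac{2 + \left(-54\right)^{2}}{3416} = \left(2 + 2916\right) \frac{1}{3416} = 2918 \cdot \frac{1}{3416} = \frac{1459}{1708} \approx 0.85422$)
$\frac{p}{27796} + \frac{2206}{9547} = \frac{1459}{1708 \cdot 27796} + \frac{2206}{9547} = \frac{1459}{1708} \cdot \frac{1}{27796} + 2206 \cdot \frac{1}{9547} = \frac{1459}{47475568} + \frac{2206}{9547} = \frac{104745032081}{453249247696}$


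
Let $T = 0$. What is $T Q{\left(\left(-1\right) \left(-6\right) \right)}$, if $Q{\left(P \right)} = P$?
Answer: $0$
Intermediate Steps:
$T Q{\left(\left(-1\right) \left(-6\right) \right)} = 0 \left(\left(-1\right) \left(-6\right)\right) = 0 \cdot 6 = 0$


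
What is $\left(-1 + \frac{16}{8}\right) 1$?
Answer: $1$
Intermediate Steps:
$\left(-1 + \frac{16}{8}\right) 1 = \left(-1 + 16 \cdot \frac{1}{8}\right) 1 = \left(-1 + 2\right) 1 = 1 \cdot 1 = 1$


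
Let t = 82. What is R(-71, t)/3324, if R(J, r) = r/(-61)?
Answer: -41/101382 ≈ -0.00040441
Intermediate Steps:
R(J, r) = -r/61 (R(J, r) = r*(-1/61) = -r/61)
R(-71, t)/3324 = -1/61*82/3324 = -82/61*1/3324 = -41/101382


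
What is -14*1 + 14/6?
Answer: -35/3 ≈ -11.667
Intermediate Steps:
-14*1 + 14/6 = -14 + 14*(1/6) = -14 + 7/3 = -35/3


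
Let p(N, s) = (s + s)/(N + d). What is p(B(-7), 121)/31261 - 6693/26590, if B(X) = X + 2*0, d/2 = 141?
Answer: -1046032369/4156149950 ≈ -0.25168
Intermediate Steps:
d = 282 (d = 2*141 = 282)
B(X) = X (B(X) = X + 0 = X)
p(N, s) = 2*s/(282 + N) (p(N, s) = (s + s)/(N + 282) = (2*s)/(282 + N) = 2*s/(282 + N))
p(B(-7), 121)/31261 - 6693/26590 = (2*121/(282 - 7))/31261 - 6693/26590 = (2*121/275)*(1/31261) - 6693*1/26590 = (2*121*(1/275))*(1/31261) - 6693/26590 = (22/25)*(1/31261) - 6693/26590 = 22/781525 - 6693/26590 = -1046032369/4156149950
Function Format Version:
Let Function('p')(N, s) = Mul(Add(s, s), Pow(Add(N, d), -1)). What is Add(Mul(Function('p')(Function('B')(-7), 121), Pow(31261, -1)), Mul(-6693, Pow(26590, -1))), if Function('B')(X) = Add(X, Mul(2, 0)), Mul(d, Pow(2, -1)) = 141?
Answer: Rational(-1046032369, 4156149950) ≈ -0.25168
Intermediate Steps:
d = 282 (d = Mul(2, 141) = 282)
Function('B')(X) = X (Function('B')(X) = Add(X, 0) = X)
Function('p')(N, s) = Mul(2, s, Pow(Add(282, N), -1)) (Function('p')(N, s) = Mul(Add(s, s), Pow(Add(N, 282), -1)) = Mul(Mul(2, s), Pow(Add(282, N), -1)) = Mul(2, s, Pow(Add(282, N), -1)))
Add(Mul(Function('p')(Function('B')(-7), 121), Pow(31261, -1)), Mul(-6693, Pow(26590, -1))) = Add(Mul(Mul(2, 121, Pow(Add(282, -7), -1)), Pow(31261, -1)), Mul(-6693, Pow(26590, -1))) = Add(Mul(Mul(2, 121, Pow(275, -1)), Rational(1, 31261)), Mul(-6693, Rational(1, 26590))) = Add(Mul(Mul(2, 121, Rational(1, 275)), Rational(1, 31261)), Rational(-6693, 26590)) = Add(Mul(Rational(22, 25), Rational(1, 31261)), Rational(-6693, 26590)) = Add(Rational(22, 781525), Rational(-6693, 26590)) = Rational(-1046032369, 4156149950)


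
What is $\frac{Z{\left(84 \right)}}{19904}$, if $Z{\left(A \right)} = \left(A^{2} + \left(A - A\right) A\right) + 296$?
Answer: $\frac{919}{2488} \approx 0.36937$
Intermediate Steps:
$Z{\left(A \right)} = 296 + A^{2}$ ($Z{\left(A \right)} = \left(A^{2} + 0 A\right) + 296 = \left(A^{2} + 0\right) + 296 = A^{2} + 296 = 296 + A^{2}$)
$\frac{Z{\left(84 \right)}}{19904} = \frac{296 + 84^{2}}{19904} = \left(296 + 7056\right) \frac{1}{19904} = 7352 \cdot \frac{1}{19904} = \frac{919}{2488}$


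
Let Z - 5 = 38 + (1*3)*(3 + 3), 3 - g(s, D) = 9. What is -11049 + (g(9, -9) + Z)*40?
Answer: -8849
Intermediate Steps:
g(s, D) = -6 (g(s, D) = 3 - 1*9 = 3 - 9 = -6)
Z = 61 (Z = 5 + (38 + (1*3)*(3 + 3)) = 5 + (38 + 3*6) = 5 + (38 + 18) = 5 + 56 = 61)
-11049 + (g(9, -9) + Z)*40 = -11049 + (-6 + 61)*40 = -11049 + 55*40 = -11049 + 2200 = -8849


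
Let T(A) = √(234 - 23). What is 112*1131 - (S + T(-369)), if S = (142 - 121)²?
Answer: 126231 - √211 ≈ 1.2622e+5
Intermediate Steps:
S = 441 (S = 21² = 441)
T(A) = √211
112*1131 - (S + T(-369)) = 112*1131 - (441 + √211) = 126672 + (-441 - √211) = 126231 - √211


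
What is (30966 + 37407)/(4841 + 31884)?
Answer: 68373/36725 ≈ 1.8618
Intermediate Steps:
(30966 + 37407)/(4841 + 31884) = 68373/36725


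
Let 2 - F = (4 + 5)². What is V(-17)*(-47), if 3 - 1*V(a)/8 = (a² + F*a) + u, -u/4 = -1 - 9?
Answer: 627544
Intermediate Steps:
F = -79 (F = 2 - (4 + 5)² = 2 - 1*9² = 2 - 1*81 = 2 - 81 = -79)
u = 40 (u = -4*(-1 - 9) = -4*(-10) = 40)
V(a) = -296 - 8*a² + 632*a (V(a) = 24 - 8*((a² - 79*a) + 40) = 24 - 8*(40 + a² - 79*a) = 24 + (-320 - 8*a² + 632*a) = -296 - 8*a² + 632*a)
V(-17)*(-47) = (-296 - 8*(-17)² + 632*(-17))*(-47) = (-296 - 8*289 - 10744)*(-47) = (-296 - 2312 - 10744)*(-47) = -13352*(-47) = 627544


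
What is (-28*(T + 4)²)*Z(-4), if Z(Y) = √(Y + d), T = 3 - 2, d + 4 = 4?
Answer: -1400*I ≈ -1400.0*I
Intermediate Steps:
d = 0 (d = -4 + 4 = 0)
T = 1
Z(Y) = √Y (Z(Y) = √(Y + 0) = √Y)
(-28*(T + 4)²)*Z(-4) = (-28*(1 + 4)²)*√(-4) = (-28*5²)*(2*I) = (-28*25)*(2*I) = -1400*I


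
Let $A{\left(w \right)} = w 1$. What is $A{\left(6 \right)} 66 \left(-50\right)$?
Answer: $-19800$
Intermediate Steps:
$A{\left(w \right)} = w$
$A{\left(6 \right)} 66 \left(-50\right) = 6 \cdot 66 \left(-50\right) = 396 \left(-50\right) = -19800$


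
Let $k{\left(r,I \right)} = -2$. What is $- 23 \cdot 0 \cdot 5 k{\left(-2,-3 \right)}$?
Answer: $0$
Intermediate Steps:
$- 23 \cdot 0 \cdot 5 k{\left(-2,-3 \right)} = - 23 \cdot 0 \cdot 5 \left(-2\right) = \left(-23\right) 0 \left(-2\right) = 0 \left(-2\right) = 0$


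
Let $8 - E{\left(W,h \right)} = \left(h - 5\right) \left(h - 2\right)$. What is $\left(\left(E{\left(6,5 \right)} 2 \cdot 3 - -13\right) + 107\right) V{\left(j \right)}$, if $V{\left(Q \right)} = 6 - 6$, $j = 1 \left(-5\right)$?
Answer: $0$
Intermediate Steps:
$j = -5$
$E{\left(W,h \right)} = 8 - \left(-5 + h\right) \left(-2 + h\right)$ ($E{\left(W,h \right)} = 8 - \left(h - 5\right) \left(h - 2\right) = 8 - \left(-5 + h\right) \left(-2 + h\right)$)
$V{\left(Q \right)} = 0$ ($V{\left(Q \right)} = 6 - 6 = 0$)
$\left(\left(E{\left(6,5 \right)} 2 \cdot 3 - -13\right) + 107\right) V{\left(j \right)} = \left(\left(\left(-2 - 5^{2} + 7 \cdot 5\right) 2 \cdot 3 - -13\right) + 107\right) 0 = \left(\left(\left(-2 - 25 + 35\right) 2 \cdot 3 + 13\right) + 107\right) 0 = \left(\left(8 \cdot 2 \cdot 3 + 13\right) + 107\right) 0 = \left(\left(16 \cdot 3 + 13\right) + 107\right) 0 = \left(\left(48 + 13\right) + 107\right) 0 = \left(61 + 107\right) 0 = 168 \cdot 0 = 0$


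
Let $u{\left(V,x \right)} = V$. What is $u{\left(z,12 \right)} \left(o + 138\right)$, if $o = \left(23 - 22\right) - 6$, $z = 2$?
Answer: $266$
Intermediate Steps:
$o = -5$ ($o = 1 - 6 = -5$)
$u{\left(z,12 \right)} \left(o + 138\right) = 2 \left(-5 + 138\right) = 2 \cdot 133 = 266$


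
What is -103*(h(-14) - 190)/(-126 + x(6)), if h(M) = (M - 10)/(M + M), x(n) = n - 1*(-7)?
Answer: -136372/791 ≈ -172.40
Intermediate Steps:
x(n) = 7 + n (x(n) = n + 7 = 7 + n)
h(M) = (-10 + M)/(2*M) (h(M) = (-10 + M)/((2*M)) = (-10 + M)*(1/(2*M)) = (-10 + M)/(2*M))
-103*(h(-14) - 190)/(-126 + x(6)) = -103*((½)*(-10 - 14)/(-14) - 190)/(-126 + (7 + 6)) = -103*((½)*(-1/14)*(-24) - 190)/(-126 + 13) = -103*(6/7 - 190)/(-113) = -(-136372)*(-1)/(7*113) = -103*1324/791 = -136372/791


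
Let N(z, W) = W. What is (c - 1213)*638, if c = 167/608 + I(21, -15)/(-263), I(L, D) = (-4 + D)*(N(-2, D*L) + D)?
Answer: -63076441329/79952 ≈ -7.8893e+5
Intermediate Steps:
I(L, D) = (-4 + D)*(D + D*L) (I(L, D) = (-4 + D)*(D*L + D) = (-4 + D)*(D + D*L))
c = -3768239/159904 (c = 167/608 - 15*(-4 - 15 - 4*21 - 15*21)/(-263) = 167*(1/608) - 15*(-4 - 15 - 84 - 315)*(-1/263) = 167/608 - 15*(-418)*(-1/263) = 167/608 + 6270*(-1/263) = 167/608 - 6270/263 = -3768239/159904 ≈ -23.566)
(c - 1213)*638 = (-3768239/159904 - 1213)*638 = -197731791/159904*638 = -63076441329/79952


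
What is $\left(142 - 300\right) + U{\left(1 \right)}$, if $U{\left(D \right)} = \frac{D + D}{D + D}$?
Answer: $-157$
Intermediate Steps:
$U{\left(D \right)} = 1$ ($U{\left(D \right)} = \frac{2 D}{2 D} = 2 D \frac{1}{2 D} = 1$)
$\left(142 - 300\right) + U{\left(1 \right)} = \left(142 - 300\right) + 1 = -158 + 1 = -157$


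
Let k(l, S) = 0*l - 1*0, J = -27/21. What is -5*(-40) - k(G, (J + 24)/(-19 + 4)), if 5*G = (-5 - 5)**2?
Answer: 200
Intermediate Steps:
J = -9/7 (J = -27*1/21 = -9/7 ≈ -1.2857)
G = 20 (G = (-5 - 5)**2/5 = (1/5)*(-10)**2 = (1/5)*100 = 20)
k(l, S) = 0 (k(l, S) = 0 + 0 = 0)
-5*(-40) - k(G, (J + 24)/(-19 + 4)) = -5*(-40) - 1*0 = 200 + 0 = 200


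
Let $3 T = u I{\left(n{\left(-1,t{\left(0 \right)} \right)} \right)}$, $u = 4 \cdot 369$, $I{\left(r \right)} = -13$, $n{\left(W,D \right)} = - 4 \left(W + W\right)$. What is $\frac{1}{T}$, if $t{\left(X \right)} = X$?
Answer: $- \frac{1}{6396} \approx -0.00015635$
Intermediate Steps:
$n{\left(W,D \right)} = - 8 W$ ($n{\left(W,D \right)} = - 4 \cdot 2 W = - 8 W$)
$u = 1476$
$T = -6396$ ($T = \frac{1476 \left(-13\right)}{3} = \frac{1}{3} \left(-19188\right) = -6396$)
$\frac{1}{T} = \frac{1}{-6396} = - \frac{1}{6396}$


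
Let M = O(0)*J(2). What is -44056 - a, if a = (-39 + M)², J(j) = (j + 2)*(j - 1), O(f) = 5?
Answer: -44417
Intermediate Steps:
J(j) = (-1 + j)*(2 + j) (J(j) = (2 + j)*(-1 + j) = (-1 + j)*(2 + j))
M = 20 (M = 5*(-2 + 2 + 2²) = 5*(-2 + 2 + 4) = 5*4 = 20)
a = 361 (a = (-39 + 20)² = (-19)² = 361)
-44056 - a = -44056 - 1*361 = -44056 - 361 = -44417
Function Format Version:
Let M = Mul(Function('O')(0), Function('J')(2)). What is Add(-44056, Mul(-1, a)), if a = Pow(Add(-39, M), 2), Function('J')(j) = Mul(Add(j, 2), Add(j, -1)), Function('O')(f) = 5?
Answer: -44417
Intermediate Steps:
Function('J')(j) = Mul(Add(-1, j), Add(2, j)) (Function('J')(j) = Mul(Add(2, j), Add(-1, j)) = Mul(Add(-1, j), Add(2, j)))
M = 20 (M = Mul(5, Add(-2, 2, Pow(2, 2))) = Mul(5, Add(-2, 2, 4)) = Mul(5, 4) = 20)
a = 361 (a = Pow(Add(-39, 20), 2) = Pow(-19, 2) = 361)
Add(-44056, Mul(-1, a)) = Add(-44056, Mul(-1, 361)) = Add(-44056, -361) = -44417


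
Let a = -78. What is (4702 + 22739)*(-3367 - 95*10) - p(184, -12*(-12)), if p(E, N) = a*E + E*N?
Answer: -118474941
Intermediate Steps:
p(E, N) = -78*E + E*N
(4702 + 22739)*(-3367 - 95*10) - p(184, -12*(-12)) = (4702 + 22739)*(-3367 - 95*10) - 184*(-78 - 12*(-12)) = 27441*(-3367 - 950) - 184*(-78 + 144) = 27441*(-4317) - 184*66 = -118462797 - 1*12144 = -118462797 - 12144 = -118474941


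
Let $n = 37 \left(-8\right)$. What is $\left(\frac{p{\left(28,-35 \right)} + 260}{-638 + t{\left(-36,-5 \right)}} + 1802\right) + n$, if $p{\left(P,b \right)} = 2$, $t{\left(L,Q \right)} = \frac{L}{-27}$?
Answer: $\frac{1437837}{955} \approx 1505.6$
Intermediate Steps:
$n = -296$
$t{\left(L,Q \right)} = - \frac{L}{27}$ ($t{\left(L,Q \right)} = L \left(- \frac{1}{27}\right) = - \frac{L}{27}$)
$\left(\frac{p{\left(28,-35 \right)} + 260}{-638 + t{\left(-36,-5 \right)}} + 1802\right) + n = \left(\frac{2 + 260}{-638 - - \frac{4}{3}} + 1802\right) - 296 = \left(\frac{262}{-638 + \frac{4}{3}} + 1802\right) - 296 = \left(\frac{262}{- \frac{1910}{3}} + 1802\right) - 296 = \left(262 \left(- \frac{3}{1910}\right) + 1802\right) - 296 = \left(- \frac{393}{955} + 1802\right) - 296 = \frac{1720517}{955} - 296 = \frac{1437837}{955}$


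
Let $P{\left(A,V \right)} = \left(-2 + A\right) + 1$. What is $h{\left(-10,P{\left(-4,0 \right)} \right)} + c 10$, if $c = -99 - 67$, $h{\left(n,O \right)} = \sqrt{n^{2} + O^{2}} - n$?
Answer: $-1650 + 5 \sqrt{5} \approx -1638.8$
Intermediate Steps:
$P{\left(A,V \right)} = -1 + A$
$h{\left(n,O \right)} = \sqrt{O^{2} + n^{2}} - n$
$c = -166$
$h{\left(-10,P{\left(-4,0 \right)} \right)} + c 10 = \left(\sqrt{\left(-1 - 4\right)^{2} + \left(-10\right)^{2}} - -10\right) - 1660 = \left(\sqrt{\left(-5\right)^{2} + 100} + 10\right) - 1660 = \left(\sqrt{25 + 100} + 10\right) - 1660 = \left(\sqrt{125} + 10\right) - 1660 = \left(5 \sqrt{5} + 10\right) - 1660 = \left(10 + 5 \sqrt{5}\right) - 1660 = -1650 + 5 \sqrt{5}$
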